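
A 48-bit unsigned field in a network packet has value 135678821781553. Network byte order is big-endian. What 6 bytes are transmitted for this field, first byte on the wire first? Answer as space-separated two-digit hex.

7B 66 2F F9 D0 31

135678821781553 in hexadecimal, padded to 48 bits, is 0x7B662FF9D031.
Split into bytes (most-significant first): 7B 66 2F F9 D0 31.
Big-endian stores the most-significant byte at the lowest address.
So the memory order matches the most-significant-first order: 7B 66 2F F9 D0 31.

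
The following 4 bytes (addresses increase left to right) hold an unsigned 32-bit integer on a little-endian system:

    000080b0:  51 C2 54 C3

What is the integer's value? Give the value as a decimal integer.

3277111889

Little-endian stores the least-significant byte at the lowest address.
Reassemble most-significant byte first: C3 54 C2 51 → 0xC354C251.
0xC354C251 = 3277111889.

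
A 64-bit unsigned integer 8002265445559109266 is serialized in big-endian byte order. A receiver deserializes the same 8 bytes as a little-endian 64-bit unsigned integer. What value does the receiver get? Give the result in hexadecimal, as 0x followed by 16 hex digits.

0x9206EF6006C20D6F

8002265445559109266 in 64-bit hexadecimal is 0x6F0DC20660EF0692.
Stored big-endian, the bytes at ascending addresses are 6F 0D C2 06 60 EF 06 92.
Read back as little-endian, the first byte is least significant, giving 0x9206EF6006C20D6F.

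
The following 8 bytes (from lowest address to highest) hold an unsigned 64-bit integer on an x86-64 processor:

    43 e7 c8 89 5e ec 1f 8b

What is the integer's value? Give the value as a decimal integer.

10024991186332739395

Little-endian stores the least-significant byte at the lowest address.
Reassemble most-significant byte first: 8B 1F EC 5E 89 C8 E7 43 → 0x8B1FEC5E89C8E743.
0x8B1FEC5E89C8E743 = 10024991186332739395.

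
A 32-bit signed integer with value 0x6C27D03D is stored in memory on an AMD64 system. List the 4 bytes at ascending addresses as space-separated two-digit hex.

Split into bytes (most-significant first): 6C 27 D0 3D.
Little-endian stores the least-significant byte at the lowest address.
So at ascending addresses the bytes are 3D D0 27 6C.

3D D0 27 6C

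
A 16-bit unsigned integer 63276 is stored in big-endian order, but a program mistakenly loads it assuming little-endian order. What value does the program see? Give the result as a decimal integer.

11511

63276 in 16-bit hexadecimal is 0xF72C.
Stored big-endian, the bytes at ascending addresses are F7 2C.
Read back as little-endian, the first byte is least significant, giving 0x2CF7.
0x2CF7 = 11511.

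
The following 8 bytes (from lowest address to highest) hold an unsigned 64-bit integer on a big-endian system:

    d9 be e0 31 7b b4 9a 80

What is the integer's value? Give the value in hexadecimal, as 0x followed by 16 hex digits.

In big-endian order the high byte comes first in memory.
The bytes are already most-significant first: 0xD9BEE0317BB49A80.

0xD9BEE0317BB49A80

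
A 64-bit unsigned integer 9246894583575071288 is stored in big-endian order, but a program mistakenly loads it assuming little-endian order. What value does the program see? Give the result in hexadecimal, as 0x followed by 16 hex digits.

0x38CA79B1A1915380

9246894583575071288 in 64-bit hexadecimal is 0x805391A1B179CA38.
Stored big-endian, the bytes at ascending addresses are 80 53 91 A1 B1 79 CA 38.
Read back as little-endian, the first byte is least significant, giving 0x38CA79B1A1915380.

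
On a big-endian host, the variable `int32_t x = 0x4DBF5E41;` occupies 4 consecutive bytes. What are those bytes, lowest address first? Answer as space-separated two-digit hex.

4D BF 5E 41

Split into bytes (most-significant first): 4D BF 5E 41.
In big-endian order the high byte comes first in memory.
So the memory order matches the most-significant-first order: 4D BF 5E 41.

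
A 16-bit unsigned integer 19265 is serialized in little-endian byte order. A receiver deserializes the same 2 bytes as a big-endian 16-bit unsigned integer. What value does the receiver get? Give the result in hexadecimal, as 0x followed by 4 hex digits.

19265 in 16-bit hexadecimal is 0x4B41.
Stored little-endian, the bytes at ascending addresses are 41 4B.
Read back as big-endian, the last byte is least significant, giving 0x414B.

0x414B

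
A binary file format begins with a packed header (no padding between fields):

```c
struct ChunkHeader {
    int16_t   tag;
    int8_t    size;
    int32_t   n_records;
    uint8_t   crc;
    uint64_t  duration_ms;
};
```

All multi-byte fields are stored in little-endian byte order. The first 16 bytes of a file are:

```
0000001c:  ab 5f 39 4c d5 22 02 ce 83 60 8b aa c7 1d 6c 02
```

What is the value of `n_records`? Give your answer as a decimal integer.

35837260

`n_records` follows `tag` (2 B), `size` (1 B), so it starts at offset 2 + 1 = 3 and occupies 4 bytes.
Bytes at offsets 3..6: 4C D5 22 02.
In little-endian order the low byte comes first in memory.
Reassemble most-significant byte first: 02 22 D5 4C → 0x0222D54C.
0x0222D54C = 35837260.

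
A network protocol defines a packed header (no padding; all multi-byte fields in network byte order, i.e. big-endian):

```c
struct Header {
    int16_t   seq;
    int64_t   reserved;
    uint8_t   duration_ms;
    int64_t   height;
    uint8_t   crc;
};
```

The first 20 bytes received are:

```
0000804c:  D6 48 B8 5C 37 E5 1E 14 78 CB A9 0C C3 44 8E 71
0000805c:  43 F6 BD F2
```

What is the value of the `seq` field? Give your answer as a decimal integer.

`seq` is the first field, at byte offset 0, occupying 2 bytes.
Bytes at offsets 0..1: D6 48.
Big-endian: lowest address holds the most-significant byte.
The bytes are already most-significant first: 0xD648.
Top bit is set, so as a signed 16-bit value this is 0xD648 − 2^16 = -10680.

-10680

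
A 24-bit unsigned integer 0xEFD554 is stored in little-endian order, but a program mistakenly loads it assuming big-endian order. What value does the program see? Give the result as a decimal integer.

5559791

Stored little-endian, the bytes at ascending addresses are 54 D5 EF.
Read back as big-endian, the last byte is least significant, giving 0x54D5EF.
0x54D5EF = 5559791.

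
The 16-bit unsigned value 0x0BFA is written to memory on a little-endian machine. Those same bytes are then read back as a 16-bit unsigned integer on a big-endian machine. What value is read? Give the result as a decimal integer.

Stored little-endian, the bytes at ascending addresses are FA 0B.
Read back as big-endian, the last byte is least significant, giving 0xFA0B.
0xFA0B = 64011.

64011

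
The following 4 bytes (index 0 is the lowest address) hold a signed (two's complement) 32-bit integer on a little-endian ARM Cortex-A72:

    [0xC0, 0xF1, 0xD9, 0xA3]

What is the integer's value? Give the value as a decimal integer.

Little-endian stores the least-significant byte at the lowest address.
Reassemble most-significant byte first: A3 D9 F1 C0 → 0xA3D9F1C0.
Top bit is set, so as a signed 32-bit value this is 0xA3D9F1C0 − 2^32 = -1545997888.

-1545997888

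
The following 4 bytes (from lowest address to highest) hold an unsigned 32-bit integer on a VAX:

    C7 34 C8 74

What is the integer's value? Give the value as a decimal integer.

Little-endian: lowest address holds the least-significant byte.
Reassemble most-significant byte first: 74 C8 34 C7 → 0x74C834C7.
0x74C834C7 = 1959277767.

1959277767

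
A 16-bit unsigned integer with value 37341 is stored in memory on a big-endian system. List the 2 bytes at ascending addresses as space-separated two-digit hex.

91 DD

37341 in hexadecimal, padded to 16 bits, is 0x91DD.
Split into bytes (most-significant first): 91 DD.
In big-endian order the high byte comes first in memory.
So the memory order matches the most-significant-first order: 91 DD.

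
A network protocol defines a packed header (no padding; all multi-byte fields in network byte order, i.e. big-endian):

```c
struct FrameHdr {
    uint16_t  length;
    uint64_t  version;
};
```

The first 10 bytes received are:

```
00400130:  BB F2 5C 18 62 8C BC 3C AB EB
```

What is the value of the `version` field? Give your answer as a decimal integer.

6636162407523462123

`version` follows `length` (2 bytes), so it starts at byte offset 2 and occupies 8 bytes.
Bytes at offsets 2..9: 5C 18 62 8C BC 3C AB EB.
In big-endian order the high byte comes first in memory.
The bytes are already most-significant first: 0x5C18628CBC3CABEB.
0x5C18628CBC3CABEB = 6636162407523462123.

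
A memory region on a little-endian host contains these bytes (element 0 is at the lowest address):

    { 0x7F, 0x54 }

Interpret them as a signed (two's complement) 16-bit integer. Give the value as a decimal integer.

21631

In little-endian order the low byte comes first in memory.
Reassemble most-significant byte first: 54 7F → 0x547F.
0x547F = 21631.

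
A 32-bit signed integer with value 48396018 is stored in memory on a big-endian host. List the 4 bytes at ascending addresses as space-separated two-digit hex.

02 E2 76 F2

48396018 in hexadecimal, padded to 32 bits, is 0x02E276F2.
Split into bytes (most-significant first): 02 E2 76 F2.
Big-endian: lowest address holds the most-significant byte.
So the memory order matches the most-significant-first order: 02 E2 76 F2.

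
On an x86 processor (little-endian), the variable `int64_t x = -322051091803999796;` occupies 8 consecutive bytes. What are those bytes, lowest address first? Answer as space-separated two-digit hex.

Two's complement of -322051091803999796 in 64 bits: 322051091803999796 = 0x047827C2FE810E34; invert → 0xFB87D83D017EF1CB; add 1 → 0xFB87D83D017EF1CC.
Split into bytes (most-significant first): FB 87 D8 3D 01 7E F1 CC.
In little-endian order the low byte comes first in memory.
So at ascending addresses the bytes are CC F1 7E 01 3D D8 87 FB.

CC F1 7E 01 3D D8 87 FB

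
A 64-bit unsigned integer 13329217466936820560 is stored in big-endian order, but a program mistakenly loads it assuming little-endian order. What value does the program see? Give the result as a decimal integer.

5801677809539939000

13329217466936820560 in 64-bit hexadecimal is 0xB8FAE4AA3AB38350.
Stored big-endian, the bytes at ascending addresses are B8 FA E4 AA 3A B3 83 50.
Read back as little-endian, the first byte is least significant, giving 0x5083B33AAAE4FAB8.
0x5083B33AAAE4FAB8 = 5801677809539939000.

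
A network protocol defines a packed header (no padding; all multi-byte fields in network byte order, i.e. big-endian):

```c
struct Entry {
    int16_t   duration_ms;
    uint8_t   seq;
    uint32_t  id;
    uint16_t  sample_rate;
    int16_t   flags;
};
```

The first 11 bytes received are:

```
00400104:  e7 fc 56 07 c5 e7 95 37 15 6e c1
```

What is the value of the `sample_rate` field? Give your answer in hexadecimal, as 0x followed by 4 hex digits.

`sample_rate` follows `duration_ms` (2 B), `seq` (1 B), `id` (4 B), so it starts at offset 2 + 1 + 4 = 7 and occupies 2 bytes.
Bytes at offsets 7..8: 37 15.
Big-endian: lowest address holds the most-significant byte.
The bytes are already most-significant first: 0x3715.

0x3715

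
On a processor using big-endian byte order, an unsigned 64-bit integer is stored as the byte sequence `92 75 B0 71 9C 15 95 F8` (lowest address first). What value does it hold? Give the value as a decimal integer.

10553535303809078776

In big-endian order the high byte comes first in memory.
The bytes are already most-significant first: 0x9275B0719C1595F8.
0x9275B0719C1595F8 = 10553535303809078776.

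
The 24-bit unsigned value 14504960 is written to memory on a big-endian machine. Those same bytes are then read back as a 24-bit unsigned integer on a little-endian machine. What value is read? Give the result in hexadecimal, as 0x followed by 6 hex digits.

0x0054DD

14504960 in 24-bit hexadecimal is 0xDD5400.
Stored big-endian, the bytes at ascending addresses are DD 54 00.
Read back as little-endian, the first byte is least significant, giving 0x0054DD.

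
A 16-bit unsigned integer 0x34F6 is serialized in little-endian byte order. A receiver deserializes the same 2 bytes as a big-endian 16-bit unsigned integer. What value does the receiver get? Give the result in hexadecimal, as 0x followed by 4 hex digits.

Stored little-endian, the bytes at ascending addresses are F6 34.
Read back as big-endian, the last byte is least significant, giving 0xF634.

0xF634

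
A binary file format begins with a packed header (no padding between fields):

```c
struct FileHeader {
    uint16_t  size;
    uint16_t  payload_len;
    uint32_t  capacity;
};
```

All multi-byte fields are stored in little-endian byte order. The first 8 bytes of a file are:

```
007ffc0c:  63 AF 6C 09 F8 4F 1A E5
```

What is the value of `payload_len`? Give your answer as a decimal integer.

2412

`payload_len` follows `size` (2 bytes), so it starts at byte offset 2 and occupies 2 bytes.
Bytes at offsets 2..3: 6C 09.
Little-endian stores the least-significant byte at the lowest address.
Reassemble most-significant byte first: 09 6C → 0x096C.
0x096C = 2412.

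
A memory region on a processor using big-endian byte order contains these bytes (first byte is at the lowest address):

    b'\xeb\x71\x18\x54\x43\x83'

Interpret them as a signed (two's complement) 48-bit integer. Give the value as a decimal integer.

Big-endian: lowest address holds the most-significant byte.
The bytes are already most-significant first: 0xEB7118544383.
Top bit is set, so as a signed 48-bit value this is 0xEB7118544383 − 2^48 = -22604004703357.

-22604004703357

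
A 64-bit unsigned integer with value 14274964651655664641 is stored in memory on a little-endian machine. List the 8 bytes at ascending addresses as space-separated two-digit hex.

14274964651655664641 in hexadecimal, padded to 64 bits, is 0xC61ADCB7FB319401.
Split into bytes (most-significant first): C6 1A DC B7 FB 31 94 01.
Little-endian: lowest address holds the least-significant byte.
So at ascending addresses the bytes are 01 94 31 FB B7 DC 1A C6.

01 94 31 FB B7 DC 1A C6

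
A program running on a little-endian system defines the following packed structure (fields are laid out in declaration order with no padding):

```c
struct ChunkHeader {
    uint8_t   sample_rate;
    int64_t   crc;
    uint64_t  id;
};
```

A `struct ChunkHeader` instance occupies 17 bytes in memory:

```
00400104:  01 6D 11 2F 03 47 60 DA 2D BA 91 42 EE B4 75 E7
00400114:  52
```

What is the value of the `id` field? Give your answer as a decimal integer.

`id` follows `sample_rate` (1 B), `crc` (8 B), so it starts at offset 1 + 8 = 9 and occupies 8 bytes.
Bytes at offsets 9..16: BA 91 42 EE B4 75 E7 52.
Little-endian stores the least-significant byte at the lowest address.
Reassemble most-significant byte first: 52 E7 75 B4 EE 42 91 BA → 0x52E775B4EE4291BA.
0x52E775B4EE4291BA = 5973872850682155450.

5973872850682155450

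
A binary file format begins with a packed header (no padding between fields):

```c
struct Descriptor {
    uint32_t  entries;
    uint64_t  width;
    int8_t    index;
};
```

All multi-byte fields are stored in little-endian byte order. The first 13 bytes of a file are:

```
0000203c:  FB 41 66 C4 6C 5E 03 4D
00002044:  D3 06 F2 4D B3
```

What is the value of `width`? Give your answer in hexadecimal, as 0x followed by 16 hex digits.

0x4DF206D34D035E6C

`width` follows `entries` (4 bytes), so it starts at byte offset 4 and occupies 8 bytes.
Bytes at offsets 4..11: 6C 5E 03 4D D3 06 F2 4D.
Little-endian stores the least-significant byte at the lowest address.
Reassemble most-significant byte first: 4D F2 06 D3 4D 03 5E 6C → 0x4DF206D34D035E6C.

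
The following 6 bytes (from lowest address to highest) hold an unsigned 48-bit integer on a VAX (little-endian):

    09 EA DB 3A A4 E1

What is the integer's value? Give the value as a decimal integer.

248095478376969

Little-endian: lowest address holds the least-significant byte.
Reassemble most-significant byte first: E1 A4 3A DB EA 09 → 0xE1A43ADBEA09.
0xE1A43ADBEA09 = 248095478376969.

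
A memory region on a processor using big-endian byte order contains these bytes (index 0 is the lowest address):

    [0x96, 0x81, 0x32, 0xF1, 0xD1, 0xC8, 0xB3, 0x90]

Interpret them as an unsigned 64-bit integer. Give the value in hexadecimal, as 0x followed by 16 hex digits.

0x968132F1D1C8B390

In big-endian order the high byte comes first in memory.
The bytes are already most-significant first: 0x968132F1D1C8B390.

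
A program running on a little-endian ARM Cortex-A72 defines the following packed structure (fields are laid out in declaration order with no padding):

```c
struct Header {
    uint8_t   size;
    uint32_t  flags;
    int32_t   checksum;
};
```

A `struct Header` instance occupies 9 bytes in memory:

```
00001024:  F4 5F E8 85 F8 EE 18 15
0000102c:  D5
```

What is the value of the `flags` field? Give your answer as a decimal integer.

4169525343

`flags` follows `size` (1 byte), so it starts at byte offset 1 and occupies 4 bytes.
Bytes at offsets 1..4: 5F E8 85 F8.
Little-endian stores the least-significant byte at the lowest address.
Reassemble most-significant byte first: F8 85 E8 5F → 0xF885E85F.
0xF885E85F = 4169525343.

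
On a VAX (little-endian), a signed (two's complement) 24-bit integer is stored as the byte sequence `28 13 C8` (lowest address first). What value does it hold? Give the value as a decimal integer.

-3665112

In little-endian order the low byte comes first in memory.
Reassemble most-significant byte first: C8 13 28 → 0xC81328.
Top bit is set, so as a signed 24-bit value this is 0xC81328 − 2^24 = -3665112.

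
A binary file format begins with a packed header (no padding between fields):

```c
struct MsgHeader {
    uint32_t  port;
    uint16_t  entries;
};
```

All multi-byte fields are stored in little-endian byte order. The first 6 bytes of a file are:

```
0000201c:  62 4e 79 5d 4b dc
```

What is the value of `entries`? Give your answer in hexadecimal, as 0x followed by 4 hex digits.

0xDC4B

`entries` follows `port` (4 bytes), so it starts at byte offset 4 and occupies 2 bytes.
Bytes at offsets 4..5: 4B DC.
Little-endian: lowest address holds the least-significant byte.
Reassemble most-significant byte first: DC 4B → 0xDC4B.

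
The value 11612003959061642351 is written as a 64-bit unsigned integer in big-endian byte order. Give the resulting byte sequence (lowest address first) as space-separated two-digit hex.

A1 26 20 13 E6 4C 7C 6F

11612003959061642351 in hexadecimal, padded to 64 bits, is 0xA1262013E64C7C6F.
Split into bytes (most-significant first): A1 26 20 13 E6 4C 7C 6F.
In big-endian order the high byte comes first in memory.
So the memory order matches the most-significant-first order: A1 26 20 13 E6 4C 7C 6F.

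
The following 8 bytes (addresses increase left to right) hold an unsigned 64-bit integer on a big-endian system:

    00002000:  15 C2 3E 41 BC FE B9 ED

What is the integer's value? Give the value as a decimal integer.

Big-endian stores the most-significant byte at the lowest address.
The bytes are already most-significant first: 0x15C23E41BCFEB9ED.
0x15C23E41BCFEB9ED = 1567884072342960621.

1567884072342960621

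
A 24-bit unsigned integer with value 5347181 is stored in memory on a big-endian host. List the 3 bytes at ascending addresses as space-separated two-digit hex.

5347181 in hexadecimal, padded to 24 bits, is 0x51976D.
Split into bytes (most-significant first): 51 97 6D.
Big-endian stores the most-significant byte at the lowest address.
So the memory order matches the most-significant-first order: 51 97 6D.

51 97 6D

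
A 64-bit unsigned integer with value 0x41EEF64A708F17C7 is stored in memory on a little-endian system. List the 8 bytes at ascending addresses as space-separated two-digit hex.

Split into bytes (most-significant first): 41 EE F6 4A 70 8F 17 C7.
Little-endian: lowest address holds the least-significant byte.
So at ascending addresses the bytes are C7 17 8F 70 4A F6 EE 41.

C7 17 8F 70 4A F6 EE 41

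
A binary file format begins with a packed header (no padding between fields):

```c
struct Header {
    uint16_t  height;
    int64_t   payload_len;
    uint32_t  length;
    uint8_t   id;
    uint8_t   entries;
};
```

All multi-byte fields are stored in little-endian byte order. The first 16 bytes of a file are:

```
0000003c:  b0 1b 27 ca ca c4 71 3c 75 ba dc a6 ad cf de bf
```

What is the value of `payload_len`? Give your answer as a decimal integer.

-5011032551049213401

`payload_len` follows `height` (2 bytes), so it starts at byte offset 2 and occupies 8 bytes.
Bytes at offsets 2..9: 27 CA CA C4 71 3C 75 BA.
In little-endian order the low byte comes first in memory.
Reassemble most-significant byte first: BA 75 3C 71 C4 CA CA 27 → 0xBA753C71C4CACA27.
Top bit is set, so as a signed 64-bit value this is 0xBA753C71C4CACA27 − 2^64 = -5011032551049213401.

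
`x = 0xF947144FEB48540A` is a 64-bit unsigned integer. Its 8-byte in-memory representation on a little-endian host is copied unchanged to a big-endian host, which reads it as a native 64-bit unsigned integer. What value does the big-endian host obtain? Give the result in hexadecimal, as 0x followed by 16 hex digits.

0x0A5448EB4F1447F9

Stored little-endian, the bytes at ascending addresses are 0A 54 48 EB 4F 14 47 F9.
Read back as big-endian, the last byte is least significant, giving 0x0A5448EB4F1447F9.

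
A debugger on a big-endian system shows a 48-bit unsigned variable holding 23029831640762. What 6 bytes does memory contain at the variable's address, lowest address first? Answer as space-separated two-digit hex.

14 F2 0C EF 26 BA

23029831640762 in hexadecimal, padded to 48 bits, is 0x14F20CEF26BA.
Split into bytes (most-significant first): 14 F2 0C EF 26 BA.
In big-endian order the high byte comes first in memory.
So the memory order matches the most-significant-first order: 14 F2 0C EF 26 BA.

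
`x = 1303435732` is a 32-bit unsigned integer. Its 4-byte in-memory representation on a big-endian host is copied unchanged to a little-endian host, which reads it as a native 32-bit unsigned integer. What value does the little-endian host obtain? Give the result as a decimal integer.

3571036237

1303435732 in 32-bit hexadecimal is 0x4DB0D9D4.
Stored big-endian, the bytes at ascending addresses are 4D B0 D9 D4.
Read back as little-endian, the first byte is least significant, giving 0xD4D9B04D.
0xD4D9B04D = 3571036237.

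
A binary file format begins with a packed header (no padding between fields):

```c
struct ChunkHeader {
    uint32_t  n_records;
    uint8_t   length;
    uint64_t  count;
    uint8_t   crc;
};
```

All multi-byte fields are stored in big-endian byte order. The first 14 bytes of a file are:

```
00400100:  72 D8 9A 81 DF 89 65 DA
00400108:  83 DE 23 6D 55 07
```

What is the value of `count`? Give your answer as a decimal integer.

9900559615746338133

`count` follows `n_records` (4 B), `length` (1 B), so it starts at offset 4 + 1 = 5 and occupies 8 bytes.
Bytes at offsets 5..12: 89 65 DA 83 DE 23 6D 55.
In big-endian order the high byte comes first in memory.
The bytes are already most-significant first: 0x8965DA83DE236D55.
0x8965DA83DE236D55 = 9900559615746338133.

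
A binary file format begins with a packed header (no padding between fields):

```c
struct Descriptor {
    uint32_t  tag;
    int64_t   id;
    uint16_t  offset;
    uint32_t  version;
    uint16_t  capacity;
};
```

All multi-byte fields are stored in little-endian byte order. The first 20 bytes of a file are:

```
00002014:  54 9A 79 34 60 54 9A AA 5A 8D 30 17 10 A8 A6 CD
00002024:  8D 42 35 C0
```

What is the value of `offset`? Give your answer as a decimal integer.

`offset` follows `tag` (4 B), `id` (8 B), so it starts at offset 4 + 8 = 12 and occupies 2 bytes.
Bytes at offsets 12..13: 10 A8.
Little-endian: lowest address holds the least-significant byte.
Reassemble most-significant byte first: A8 10 → 0xA810.
0xA810 = 43024.

43024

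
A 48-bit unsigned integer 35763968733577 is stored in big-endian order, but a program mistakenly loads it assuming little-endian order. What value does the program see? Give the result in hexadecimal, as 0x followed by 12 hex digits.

35763968733577 in 48-bit hexadecimal is 0x2086F2A6F189.
Stored big-endian, the bytes at ascending addresses are 20 86 F2 A6 F1 89.
Read back as little-endian, the first byte is least significant, giving 0x89F1A6F28620.

0x89F1A6F28620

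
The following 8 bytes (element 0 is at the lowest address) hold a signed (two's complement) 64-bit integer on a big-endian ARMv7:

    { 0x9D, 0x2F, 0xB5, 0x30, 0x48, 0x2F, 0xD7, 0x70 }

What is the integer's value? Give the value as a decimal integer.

Big-endian stores the most-significant byte at the lowest address.
The bytes are already most-significant first: 0x9D2FB530482FD770.
Top bit is set, so as a signed 64-bit value this is 0x9D2FB530482FD770 − 2^64 = -7120273266875312272.

-7120273266875312272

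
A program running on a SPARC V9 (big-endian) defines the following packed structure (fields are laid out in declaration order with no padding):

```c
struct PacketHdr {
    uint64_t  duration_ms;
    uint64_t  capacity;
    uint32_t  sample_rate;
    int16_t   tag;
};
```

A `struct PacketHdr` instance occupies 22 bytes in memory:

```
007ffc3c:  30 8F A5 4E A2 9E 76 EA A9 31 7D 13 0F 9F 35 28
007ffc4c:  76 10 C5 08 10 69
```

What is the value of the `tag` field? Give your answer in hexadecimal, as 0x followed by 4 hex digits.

0x1069

`tag` follows `duration_ms` (8 B), `capacity` (8 B), `sample_rate` (4 B), so it starts at offset 8 + 8 + 4 = 20 and occupies 2 bytes.
Bytes at offsets 20..21: 10 69.
Big-endian: lowest address holds the most-significant byte.
The bytes are already most-significant first: 0x1069.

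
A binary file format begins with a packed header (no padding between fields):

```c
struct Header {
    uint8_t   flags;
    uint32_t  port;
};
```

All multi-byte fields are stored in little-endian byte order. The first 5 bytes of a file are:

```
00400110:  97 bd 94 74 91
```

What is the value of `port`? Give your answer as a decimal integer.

2440336573

`port` follows `flags` (1 byte), so it starts at byte offset 1 and occupies 4 bytes.
Bytes at offsets 1..4: BD 94 74 91.
In little-endian order the low byte comes first in memory.
Reassemble most-significant byte first: 91 74 94 BD → 0x917494BD.
0x917494BD = 2440336573.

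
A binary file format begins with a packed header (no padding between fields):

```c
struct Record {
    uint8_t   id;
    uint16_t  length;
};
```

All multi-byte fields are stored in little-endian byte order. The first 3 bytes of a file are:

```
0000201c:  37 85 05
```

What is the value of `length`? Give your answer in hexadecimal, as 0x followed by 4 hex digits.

0x0585

`length` follows `id` (1 byte), so it starts at byte offset 1 and occupies 2 bytes.
Bytes at offsets 1..2: 85 05.
Little-endian stores the least-significant byte at the lowest address.
Reassemble most-significant byte first: 05 85 → 0x0585.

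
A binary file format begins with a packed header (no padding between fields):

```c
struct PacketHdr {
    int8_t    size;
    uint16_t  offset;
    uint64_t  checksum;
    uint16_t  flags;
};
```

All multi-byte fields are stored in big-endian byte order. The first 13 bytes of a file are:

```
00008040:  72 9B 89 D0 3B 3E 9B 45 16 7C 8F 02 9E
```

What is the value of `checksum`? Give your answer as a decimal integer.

15004655420114893967

`checksum` follows `size` (1 B), `offset` (2 B), so it starts at offset 1 + 2 = 3 and occupies 8 bytes.
Bytes at offsets 3..10: D0 3B 3E 9B 45 16 7C 8F.
In big-endian order the high byte comes first in memory.
The bytes are already most-significant first: 0xD03B3E9B45167C8F.
0xD03B3E9B45167C8F = 15004655420114893967.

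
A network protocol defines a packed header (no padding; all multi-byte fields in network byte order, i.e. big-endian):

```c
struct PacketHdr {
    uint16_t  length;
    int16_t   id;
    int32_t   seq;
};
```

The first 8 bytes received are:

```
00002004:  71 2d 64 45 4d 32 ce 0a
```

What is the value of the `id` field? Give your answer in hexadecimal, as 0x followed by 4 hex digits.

0x6445

`id` follows `length` (2 bytes), so it starts at byte offset 2 and occupies 2 bytes.
Bytes at offsets 2..3: 64 45.
Big-endian stores the most-significant byte at the lowest address.
The bytes are already most-significant first: 0x6445.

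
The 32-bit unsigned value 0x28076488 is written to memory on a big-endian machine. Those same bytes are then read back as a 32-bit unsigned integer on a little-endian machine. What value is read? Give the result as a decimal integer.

2288256808

Stored big-endian, the bytes at ascending addresses are 28 07 64 88.
Read back as little-endian, the first byte is least significant, giving 0x88640728.
0x88640728 = 2288256808.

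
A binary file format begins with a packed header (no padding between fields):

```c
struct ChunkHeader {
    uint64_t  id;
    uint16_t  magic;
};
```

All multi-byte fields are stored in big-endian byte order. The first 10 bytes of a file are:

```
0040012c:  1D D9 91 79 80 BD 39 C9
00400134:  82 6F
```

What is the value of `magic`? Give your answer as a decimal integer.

`magic` follows `id` (8 bytes), so it starts at byte offset 8 and occupies 2 bytes.
Bytes at offsets 8..9: 82 6F.
Big-endian stores the most-significant byte at the lowest address.
The bytes are already most-significant first: 0x826F.
0x826F = 33391.

33391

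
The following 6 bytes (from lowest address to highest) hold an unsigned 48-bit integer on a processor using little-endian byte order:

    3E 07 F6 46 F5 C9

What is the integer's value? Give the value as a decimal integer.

Little-endian stores the least-significant byte at the lowest address.
Reassemble most-significant byte first: C9 F5 46 F6 07 3E → 0xC9F546F6073E.
0xC9F546F6073E = 222055294699326.

222055294699326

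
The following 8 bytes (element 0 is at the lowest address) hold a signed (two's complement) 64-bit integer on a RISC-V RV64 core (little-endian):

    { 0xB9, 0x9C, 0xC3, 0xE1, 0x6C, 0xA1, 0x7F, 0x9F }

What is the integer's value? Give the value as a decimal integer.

Little-endian: lowest address holds the least-significant byte.
Reassemble most-significant byte first: 9F 7F A1 6C E1 C3 9C B9 → 0x9F7FA16CE1C39CB9.
Top bit is set, so as a signed 64-bit value this is 0x9F7FA16CE1C39CB9 − 2^64 = -6953661810620523335.

-6953661810620523335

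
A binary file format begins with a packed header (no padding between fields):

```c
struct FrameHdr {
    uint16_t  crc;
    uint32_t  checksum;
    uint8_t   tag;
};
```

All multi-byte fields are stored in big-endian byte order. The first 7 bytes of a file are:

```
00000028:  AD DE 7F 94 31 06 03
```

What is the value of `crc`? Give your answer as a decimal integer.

`crc` is the first field, at byte offset 0, occupying 2 bytes.
Bytes at offsets 0..1: AD DE.
Big-endian stores the most-significant byte at the lowest address.
The bytes are already most-significant first: 0xADDE.
0xADDE = 44510.

44510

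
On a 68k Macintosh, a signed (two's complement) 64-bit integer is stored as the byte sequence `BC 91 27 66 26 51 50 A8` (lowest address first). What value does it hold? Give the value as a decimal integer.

Big-endian stores the most-significant byte at the lowest address.
The bytes are already most-significant first: 0xBC912766265150A8.
Top bit is set, so as a signed 64-bit value this is 0xBC912766265150A8 − 2^64 = -4859059203273043800.

-4859059203273043800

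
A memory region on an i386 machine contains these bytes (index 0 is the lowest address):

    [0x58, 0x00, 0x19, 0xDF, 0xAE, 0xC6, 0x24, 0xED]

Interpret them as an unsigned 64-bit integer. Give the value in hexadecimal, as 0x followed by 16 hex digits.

Little-endian stores the least-significant byte at the lowest address.
Reassemble most-significant byte first: ED 24 C6 AE DF 19 00 58 → 0xED24C6AEDF190058.

0xED24C6AEDF190058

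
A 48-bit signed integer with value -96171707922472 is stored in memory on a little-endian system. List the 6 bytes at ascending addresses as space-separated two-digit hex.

D8 07 83 47 88 A8

Two's complement of -96171707922472 in 48 bits: 96171707922472 = 0x5777B87CF828; invert → 0xA888478307D7; add 1 → 0xA888478307D8.
Split into bytes (most-significant first): A8 88 47 83 07 D8.
In little-endian order the low byte comes first in memory.
So at ascending addresses the bytes are D8 07 83 47 88 A8.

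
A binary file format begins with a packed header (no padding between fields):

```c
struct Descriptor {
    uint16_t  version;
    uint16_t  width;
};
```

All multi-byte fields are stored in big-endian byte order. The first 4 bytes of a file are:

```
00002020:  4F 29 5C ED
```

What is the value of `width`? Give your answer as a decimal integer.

`width` follows `version` (2 bytes), so it starts at byte offset 2 and occupies 2 bytes.
Bytes at offsets 2..3: 5C ED.
Big-endian: lowest address holds the most-significant byte.
The bytes are already most-significant first: 0x5CED.
0x5CED = 23789.

23789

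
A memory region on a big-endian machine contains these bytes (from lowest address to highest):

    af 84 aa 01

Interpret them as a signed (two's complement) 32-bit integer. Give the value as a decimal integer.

-1350260223

In big-endian order the high byte comes first in memory.
The bytes are already most-significant first: 0xAF84AA01.
Top bit is set, so as a signed 32-bit value this is 0xAF84AA01 − 2^32 = -1350260223.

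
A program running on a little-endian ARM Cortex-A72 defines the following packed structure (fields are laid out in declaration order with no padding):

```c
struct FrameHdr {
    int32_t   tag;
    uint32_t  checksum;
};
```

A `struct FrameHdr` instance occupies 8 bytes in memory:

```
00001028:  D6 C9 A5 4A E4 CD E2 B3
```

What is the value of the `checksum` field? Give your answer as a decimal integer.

3017985508

`checksum` follows `tag` (4 bytes), so it starts at byte offset 4 and occupies 4 bytes.
Bytes at offsets 4..7: E4 CD E2 B3.
Little-endian: lowest address holds the least-significant byte.
Reassemble most-significant byte first: B3 E2 CD E4 → 0xB3E2CDE4.
0xB3E2CDE4 = 3017985508.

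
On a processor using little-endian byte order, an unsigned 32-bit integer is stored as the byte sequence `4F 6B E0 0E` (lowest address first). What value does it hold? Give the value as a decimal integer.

249588559

Little-endian stores the least-significant byte at the lowest address.
Reassemble most-significant byte first: 0E E0 6B 4F → 0x0EE06B4F.
0x0EE06B4F = 249588559.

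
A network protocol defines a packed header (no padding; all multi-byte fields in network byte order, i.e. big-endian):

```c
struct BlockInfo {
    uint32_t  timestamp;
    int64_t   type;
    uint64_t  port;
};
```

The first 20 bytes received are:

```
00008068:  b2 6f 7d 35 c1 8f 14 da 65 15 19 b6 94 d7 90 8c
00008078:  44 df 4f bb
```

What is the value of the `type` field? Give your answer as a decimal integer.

`type` follows `timestamp` (4 bytes), so it starts at byte offset 4 and occupies 8 bytes.
Bytes at offsets 4..11: C1 8F 14 DA 65 15 19 B6.
Big-endian stores the most-significant byte at the lowest address.
The bytes are already most-significant first: 0xC18F14DA651519B6.
Top bit is set, so as a signed 64-bit value this is 0xC18F14DA651519B6 − 2^64 = -4499354574488528458.

-4499354574488528458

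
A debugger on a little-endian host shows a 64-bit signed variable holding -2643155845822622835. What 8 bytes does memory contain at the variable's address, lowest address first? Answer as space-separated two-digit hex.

8D D3 BE 23 C3 9F 51 DB

Two's complement of -2643155845822622835 in 64 bits: 2643155845822622835 = 0x24AE603CDC412C73; invert → 0xDB519FC323BED38C; add 1 → 0xDB519FC323BED38D.
Split into bytes (most-significant first): DB 51 9F C3 23 BE D3 8D.
Little-endian: lowest address holds the least-significant byte.
So at ascending addresses the bytes are 8D D3 BE 23 C3 9F 51 DB.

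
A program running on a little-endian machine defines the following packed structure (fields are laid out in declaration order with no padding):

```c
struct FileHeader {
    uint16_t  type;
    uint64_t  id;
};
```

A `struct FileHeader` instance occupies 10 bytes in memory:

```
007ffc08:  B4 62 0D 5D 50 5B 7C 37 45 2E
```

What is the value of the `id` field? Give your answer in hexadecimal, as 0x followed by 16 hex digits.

0x2E45377C5B505D0D

`id` follows `type` (2 bytes), so it starts at byte offset 2 and occupies 8 bytes.
Bytes at offsets 2..9: 0D 5D 50 5B 7C 37 45 2E.
Little-endian stores the least-significant byte at the lowest address.
Reassemble most-significant byte first: 2E 45 37 7C 5B 50 5D 0D → 0x2E45377C5B505D0D.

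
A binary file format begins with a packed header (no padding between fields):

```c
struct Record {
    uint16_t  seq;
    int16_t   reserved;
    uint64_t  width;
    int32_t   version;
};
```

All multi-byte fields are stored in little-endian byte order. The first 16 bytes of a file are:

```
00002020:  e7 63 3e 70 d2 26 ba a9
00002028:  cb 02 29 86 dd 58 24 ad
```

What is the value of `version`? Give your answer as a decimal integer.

-1390126883

`version` follows `seq` (2 B), `reserved` (2 B), `width` (8 B), so it starts at offset 2 + 2 + 8 = 12 and occupies 4 bytes.
Bytes at offsets 12..15: DD 58 24 AD.
In little-endian order the low byte comes first in memory.
Reassemble most-significant byte first: AD 24 58 DD → 0xAD2458DD.
Top bit is set, so as a signed 32-bit value this is 0xAD2458DD − 2^32 = -1390126883.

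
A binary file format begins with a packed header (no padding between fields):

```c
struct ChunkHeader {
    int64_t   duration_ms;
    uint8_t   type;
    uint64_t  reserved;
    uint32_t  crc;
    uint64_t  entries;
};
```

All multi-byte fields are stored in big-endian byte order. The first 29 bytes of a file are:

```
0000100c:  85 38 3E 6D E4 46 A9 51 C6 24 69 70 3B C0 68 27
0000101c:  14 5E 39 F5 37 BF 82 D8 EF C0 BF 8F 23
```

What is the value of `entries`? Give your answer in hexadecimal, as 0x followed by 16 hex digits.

0xBF82D8EFC0BF8F23

`entries` follows `duration_ms` (8 B), `type` (1 B), `reserved` (8 B), `crc` (4 B), so it starts at offset 8 + 1 + 8 + 4 = 21 and occupies 8 bytes.
Bytes at offsets 21..28: BF 82 D8 EF C0 BF 8F 23.
In big-endian order the high byte comes first in memory.
The bytes are already most-significant first: 0xBF82D8EFC0BF8F23.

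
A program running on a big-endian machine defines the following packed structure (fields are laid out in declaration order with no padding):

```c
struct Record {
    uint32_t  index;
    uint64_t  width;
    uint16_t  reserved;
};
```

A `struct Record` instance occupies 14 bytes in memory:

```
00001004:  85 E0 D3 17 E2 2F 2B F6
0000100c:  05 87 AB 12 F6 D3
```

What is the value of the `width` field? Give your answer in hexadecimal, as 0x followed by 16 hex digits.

0xE22F2BF60587AB12

`width` follows `index` (4 bytes), so it starts at byte offset 4 and occupies 8 bytes.
Bytes at offsets 4..11: E2 2F 2B F6 05 87 AB 12.
In big-endian order the high byte comes first in memory.
The bytes are already most-significant first: 0xE22F2BF60587AB12.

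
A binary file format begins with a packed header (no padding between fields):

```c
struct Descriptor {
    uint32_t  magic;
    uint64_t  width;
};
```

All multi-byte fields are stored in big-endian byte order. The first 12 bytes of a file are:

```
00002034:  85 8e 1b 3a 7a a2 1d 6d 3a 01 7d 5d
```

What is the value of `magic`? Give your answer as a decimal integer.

`magic` is the first field, at byte offset 0, occupying 4 bytes.
Bytes at offsets 0..3: 85 8E 1B 3A.
Big-endian: lowest address holds the most-significant byte.
The bytes are already most-significant first: 0x858E1B3A.
0x858E1B3A = 2240682810.

2240682810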